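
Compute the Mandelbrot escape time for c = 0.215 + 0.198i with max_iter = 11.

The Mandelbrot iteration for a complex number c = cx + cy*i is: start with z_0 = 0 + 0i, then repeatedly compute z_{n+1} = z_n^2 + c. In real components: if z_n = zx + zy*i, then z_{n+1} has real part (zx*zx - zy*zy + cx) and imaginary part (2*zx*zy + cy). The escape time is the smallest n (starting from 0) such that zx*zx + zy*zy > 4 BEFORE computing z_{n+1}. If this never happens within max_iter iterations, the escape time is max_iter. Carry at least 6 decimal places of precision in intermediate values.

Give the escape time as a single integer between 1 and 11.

z_0 = 0 + 0i, c = 0.2150 + 0.1980i
Iter 1: z = 0.2150 + 0.1980i, |z|^2 = 0.0854
Iter 2: z = 0.2220 + 0.2831i, |z|^2 = 0.1295
Iter 3: z = 0.1841 + 0.3237i, |z|^2 = 0.1387
Iter 4: z = 0.1441 + 0.3172i, |z|^2 = 0.1214
Iter 5: z = 0.1351 + 0.2894i, |z|^2 = 0.1020
Iter 6: z = 0.1495 + 0.2762i, |z|^2 = 0.0987
Iter 7: z = 0.1610 + 0.2806i, |z|^2 = 0.1047
Iter 8: z = 0.1622 + 0.2884i, |z|^2 = 0.1095
Iter 9: z = 0.1581 + 0.2916i, |z|^2 = 0.1100
Iter 10: z = 0.1550 + 0.2902i, |z|^2 = 0.1083

Answer: 11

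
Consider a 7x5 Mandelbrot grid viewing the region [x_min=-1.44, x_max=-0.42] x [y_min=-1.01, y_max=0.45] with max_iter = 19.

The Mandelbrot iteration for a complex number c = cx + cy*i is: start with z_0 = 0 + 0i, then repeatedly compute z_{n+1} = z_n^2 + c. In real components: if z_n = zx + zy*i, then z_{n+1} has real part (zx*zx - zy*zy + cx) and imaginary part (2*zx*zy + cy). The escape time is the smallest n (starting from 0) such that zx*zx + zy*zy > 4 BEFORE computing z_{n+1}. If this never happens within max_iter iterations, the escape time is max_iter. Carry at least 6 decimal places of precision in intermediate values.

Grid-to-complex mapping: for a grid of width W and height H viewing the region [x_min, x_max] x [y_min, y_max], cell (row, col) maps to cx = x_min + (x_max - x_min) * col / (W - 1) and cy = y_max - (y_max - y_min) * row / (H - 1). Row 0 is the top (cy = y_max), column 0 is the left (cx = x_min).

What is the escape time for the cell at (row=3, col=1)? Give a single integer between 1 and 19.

Answer: 3

Derivation:
z_0 = 0 + 0i, c = -1.2700 + -0.6450i
Iter 1: z = -1.2700 + -0.6450i, |z|^2 = 2.0289
Iter 2: z = -0.0731 + 0.9933i, |z|^2 = 0.9920
Iter 3: z = -2.2513 + -0.7903i, |z|^2 = 5.6929
Escaped at iteration 3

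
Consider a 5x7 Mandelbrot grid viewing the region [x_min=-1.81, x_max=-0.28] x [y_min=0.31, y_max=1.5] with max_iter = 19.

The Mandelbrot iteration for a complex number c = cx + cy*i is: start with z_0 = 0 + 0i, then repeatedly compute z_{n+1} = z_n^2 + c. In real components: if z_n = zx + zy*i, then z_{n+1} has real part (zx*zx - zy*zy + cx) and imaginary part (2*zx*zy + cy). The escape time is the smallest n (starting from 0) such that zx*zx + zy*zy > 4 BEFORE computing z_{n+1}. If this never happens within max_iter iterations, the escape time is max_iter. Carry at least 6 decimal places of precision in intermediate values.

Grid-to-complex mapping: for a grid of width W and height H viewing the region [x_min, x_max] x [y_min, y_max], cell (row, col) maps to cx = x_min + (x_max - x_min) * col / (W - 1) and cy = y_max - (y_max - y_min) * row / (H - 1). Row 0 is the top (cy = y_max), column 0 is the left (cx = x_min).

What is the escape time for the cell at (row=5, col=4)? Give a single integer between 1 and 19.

Answer: 19

Derivation:
z_0 = 0 + 0i, c = -0.2800 + 0.5083i
Iter 1: z = -0.2800 + 0.5083i, |z|^2 = 0.3368
Iter 2: z = -0.4600 + 0.2237i, |z|^2 = 0.2616
Iter 3: z = -0.1184 + 0.3026i, |z|^2 = 0.1056
Iter 4: z = -0.3575 + 0.4367i, |z|^2 = 0.3185
Iter 5: z = -0.3429 + 0.1961i, |z|^2 = 0.1560
Iter 6: z = -0.2009 + 0.3739i, |z|^2 = 0.1801
Iter 7: z = -0.3794 + 0.3581i, |z|^2 = 0.2722
Iter 8: z = -0.2643 + 0.2366i, |z|^2 = 0.1258
Iter 9: z = -0.2661 + 0.3833i, |z|^2 = 0.2177
Iter 10: z = -0.3561 + 0.3043i, |z|^2 = 0.2194
Iter 11: z = -0.2458 + 0.2916i, |z|^2 = 0.1455
Iter 12: z = -0.3046 + 0.3650i, |z|^2 = 0.2260
Iter 13: z = -0.3204 + 0.2860i, |z|^2 = 0.1845
Iter 14: z = -0.2591 + 0.3251i, |z|^2 = 0.1728
Iter 15: z = -0.3185 + 0.3399i, |z|^2 = 0.2170
Iter 16: z = -0.2941 + 0.2918i, |z|^2 = 0.1716
Iter 17: z = -0.2787 + 0.3367i, |z|^2 = 0.1910
Iter 18: z = -0.3157 + 0.3207i, |z|^2 = 0.2025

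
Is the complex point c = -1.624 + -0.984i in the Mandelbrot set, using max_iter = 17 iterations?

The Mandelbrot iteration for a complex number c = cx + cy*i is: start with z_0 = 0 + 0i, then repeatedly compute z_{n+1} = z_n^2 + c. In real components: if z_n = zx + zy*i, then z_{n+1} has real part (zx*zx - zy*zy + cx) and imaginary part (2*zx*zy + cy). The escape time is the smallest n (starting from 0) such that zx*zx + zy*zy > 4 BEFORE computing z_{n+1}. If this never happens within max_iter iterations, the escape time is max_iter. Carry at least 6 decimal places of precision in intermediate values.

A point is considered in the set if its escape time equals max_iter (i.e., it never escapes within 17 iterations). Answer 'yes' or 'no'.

Answer: no

Derivation:
z_0 = 0 + 0i, c = -1.6240 + -0.9840i
Iter 1: z = -1.6240 + -0.9840i, |z|^2 = 3.6056
Iter 2: z = 0.0451 + 2.2120i, |z|^2 = 4.8951
Escaped at iteration 2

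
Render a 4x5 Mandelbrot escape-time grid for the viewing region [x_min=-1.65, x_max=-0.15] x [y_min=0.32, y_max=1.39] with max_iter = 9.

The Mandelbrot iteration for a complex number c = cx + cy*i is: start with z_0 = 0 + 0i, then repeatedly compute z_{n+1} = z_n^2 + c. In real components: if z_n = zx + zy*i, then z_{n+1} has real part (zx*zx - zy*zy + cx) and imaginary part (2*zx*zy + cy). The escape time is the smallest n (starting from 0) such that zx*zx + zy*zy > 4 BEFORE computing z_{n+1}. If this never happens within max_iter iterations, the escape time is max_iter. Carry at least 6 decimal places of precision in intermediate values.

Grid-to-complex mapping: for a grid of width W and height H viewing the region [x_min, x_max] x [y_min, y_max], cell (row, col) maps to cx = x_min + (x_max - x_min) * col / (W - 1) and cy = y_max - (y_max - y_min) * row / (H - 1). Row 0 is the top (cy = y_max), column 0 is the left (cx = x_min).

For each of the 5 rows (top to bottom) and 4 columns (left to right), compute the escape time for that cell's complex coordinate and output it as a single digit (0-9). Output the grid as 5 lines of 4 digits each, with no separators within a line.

(row=0, col=0): c = -1.6500 + 1.3900i → escape time 1
(row=0, col=1): c = -1.1500 + 1.3900i → escape time 2
(row=0, col=2): c = -0.6500 + 1.3900i → escape time 2
(row=0, col=3): c = -0.1500 + 1.3900i → escape time 2
(row=1, col=0): c = -1.6500 + 1.1225i → escape time 2
(row=1, col=1): c = -1.1500 + 1.1225i → escape time 3
(row=1, col=2): c = -0.6500 + 1.1225i → escape time 3
(row=1, col=3): c = -0.1500 + 1.1225i → escape time 5
(row=2, col=0): c = -1.6500 + 0.8550i → escape time 3
(row=2, col=1): c = -1.1500 + 0.8550i → escape time 3
(row=2, col=2): c = -0.6500 + 0.8550i → escape time 4
(row=2, col=3): c = -0.1500 + 0.8550i → escape time 9
(row=3, col=0): c = -1.6500 + 0.5875i → escape time 3
(row=3, col=1): c = -1.1500 + 0.5875i → escape time 4
(row=3, col=2): c = -0.6500 + 0.5875i → escape time 7
(row=3, col=3): c = -0.1500 + 0.5875i → escape time 9
(row=4, col=0): c = -1.6500 + 0.3200i → escape time 4
(row=4, col=1): c = -1.1500 + 0.3200i → escape time 9
(row=4, col=2): c = -0.6500 + 0.3200i → escape time 9
(row=4, col=3): c = -0.1500 + 0.3200i → escape time 9

Answer: 1222
2335
3349
3479
4999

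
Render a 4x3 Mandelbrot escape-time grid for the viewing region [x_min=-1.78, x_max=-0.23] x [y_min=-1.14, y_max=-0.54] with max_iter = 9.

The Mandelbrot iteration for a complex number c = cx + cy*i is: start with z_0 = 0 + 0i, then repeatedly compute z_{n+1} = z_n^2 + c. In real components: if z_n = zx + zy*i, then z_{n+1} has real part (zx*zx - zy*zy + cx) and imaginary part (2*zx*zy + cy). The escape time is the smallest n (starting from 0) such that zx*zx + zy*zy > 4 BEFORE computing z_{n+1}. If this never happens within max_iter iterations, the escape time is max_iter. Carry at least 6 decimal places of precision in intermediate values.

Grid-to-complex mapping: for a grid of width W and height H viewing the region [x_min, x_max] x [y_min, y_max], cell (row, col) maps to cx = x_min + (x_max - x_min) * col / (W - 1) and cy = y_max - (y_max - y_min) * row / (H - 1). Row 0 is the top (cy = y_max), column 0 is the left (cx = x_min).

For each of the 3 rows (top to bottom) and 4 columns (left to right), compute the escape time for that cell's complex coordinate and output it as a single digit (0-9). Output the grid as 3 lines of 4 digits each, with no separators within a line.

Answer: 3469
2349
1334

Derivation:
(row=0, col=0): c = -1.7800 + -0.5400i → escape time 3
(row=0, col=1): c = -1.2633 + -0.5400i → escape time 4
(row=0, col=2): c = -0.7467 + -0.5400i → escape time 6
(row=0, col=3): c = -0.2300 + -0.5400i → escape time 9
(row=1, col=0): c = -1.7800 + -0.8400i → escape time 2
(row=1, col=1): c = -1.2633 + -0.8400i → escape time 3
(row=1, col=2): c = -0.7467 + -0.8400i → escape time 4
(row=1, col=3): c = -0.2300 + -0.8400i → escape time 9
(row=2, col=0): c = -1.7800 + -1.1400i → escape time 1
(row=2, col=1): c = -1.2633 + -1.1400i → escape time 3
(row=2, col=2): c = -0.7467 + -1.1400i → escape time 3
(row=2, col=3): c = -0.2300 + -1.1400i → escape time 4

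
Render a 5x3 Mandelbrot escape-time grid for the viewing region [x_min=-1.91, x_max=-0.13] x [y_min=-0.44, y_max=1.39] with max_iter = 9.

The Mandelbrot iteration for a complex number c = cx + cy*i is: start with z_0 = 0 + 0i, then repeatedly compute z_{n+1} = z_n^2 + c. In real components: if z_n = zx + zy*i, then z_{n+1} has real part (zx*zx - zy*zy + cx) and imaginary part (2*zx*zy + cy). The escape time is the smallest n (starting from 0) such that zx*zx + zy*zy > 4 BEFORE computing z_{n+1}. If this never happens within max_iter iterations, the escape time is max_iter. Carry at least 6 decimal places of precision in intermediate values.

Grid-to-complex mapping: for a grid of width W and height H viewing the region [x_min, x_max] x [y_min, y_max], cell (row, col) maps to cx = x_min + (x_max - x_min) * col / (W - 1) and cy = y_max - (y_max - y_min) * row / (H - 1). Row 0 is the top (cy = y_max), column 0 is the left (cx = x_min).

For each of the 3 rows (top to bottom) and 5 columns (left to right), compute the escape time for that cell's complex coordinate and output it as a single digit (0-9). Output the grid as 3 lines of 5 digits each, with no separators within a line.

(row=0, col=0): c = -1.9100 + 1.3900i → escape time 1
(row=0, col=1): c = -1.4650 + 1.3900i → escape time 1
(row=0, col=2): c = -1.0200 + 1.3900i → escape time 2
(row=0, col=3): c = -0.5750 + 1.3900i → escape time 2
(row=0, col=4): c = -0.1300 + 1.3900i → escape time 2
(row=1, col=0): c = -1.9100 + 0.4750i → escape time 2
(row=1, col=1): c = -1.4650 + 0.4750i → escape time 3
(row=1, col=2): c = -1.0200 + 0.4750i → escape time 5
(row=1, col=3): c = -0.5750 + 0.4750i → escape time 9
(row=1, col=4): c = -0.1300 + 0.4750i → escape time 9
(row=2, col=0): c = -1.9100 + -0.4400i → escape time 3
(row=2, col=1): c = -1.4650 + -0.4400i → escape time 4
(row=2, col=2): c = -1.0200 + -0.4400i → escape time 5
(row=2, col=3): c = -0.5750 + -0.4400i → escape time 9
(row=2, col=4): c = -0.1300 + -0.4400i → escape time 9

Answer: 11222
23599
34599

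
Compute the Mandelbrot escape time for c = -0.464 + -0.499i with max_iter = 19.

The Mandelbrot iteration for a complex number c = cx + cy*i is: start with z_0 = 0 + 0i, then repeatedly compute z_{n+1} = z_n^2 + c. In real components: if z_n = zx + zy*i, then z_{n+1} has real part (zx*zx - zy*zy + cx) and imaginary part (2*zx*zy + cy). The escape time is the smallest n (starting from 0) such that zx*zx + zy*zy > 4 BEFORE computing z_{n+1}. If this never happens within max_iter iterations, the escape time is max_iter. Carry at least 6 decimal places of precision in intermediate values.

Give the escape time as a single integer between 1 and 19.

z_0 = 0 + 0i, c = -0.4640 + -0.4990i
Iter 1: z = -0.4640 + -0.4990i, |z|^2 = 0.4643
Iter 2: z = -0.4977 + -0.0359i, |z|^2 = 0.2490
Iter 3: z = -0.2176 + -0.4632i, |z|^2 = 0.2619
Iter 4: z = -0.6312 + -0.2974i, |z|^2 = 0.4869
Iter 5: z = -0.1540 + -0.1235i, |z|^2 = 0.0390
Iter 6: z = -0.4555 + -0.4610i, |z|^2 = 0.4200
Iter 7: z = -0.4690 + -0.0790i, |z|^2 = 0.2262
Iter 8: z = -0.2503 + -0.4249i, |z|^2 = 0.2432
Iter 9: z = -0.5819 + -0.2863i, |z|^2 = 0.4205
Iter 10: z = -0.2074 + -0.1658i, |z|^2 = 0.0705
Iter 11: z = -0.4485 + -0.4302i, |z|^2 = 0.3862
Iter 12: z = -0.4479 + -0.1131i, |z|^2 = 0.2134
Iter 13: z = -0.2761 + -0.3977i, |z|^2 = 0.2344
Iter 14: z = -0.5459 + -0.2794i, |z|^2 = 0.3760
Iter 15: z = -0.2441 + -0.1940i, |z|^2 = 0.0972
Iter 16: z = -0.4421 + -0.4043i, |z|^2 = 0.3589
Iter 17: z = -0.4320 + -0.1415i, |z|^2 = 0.2067
Iter 18: z = -0.2974 + -0.3767i, |z|^2 = 0.2303

Answer: 19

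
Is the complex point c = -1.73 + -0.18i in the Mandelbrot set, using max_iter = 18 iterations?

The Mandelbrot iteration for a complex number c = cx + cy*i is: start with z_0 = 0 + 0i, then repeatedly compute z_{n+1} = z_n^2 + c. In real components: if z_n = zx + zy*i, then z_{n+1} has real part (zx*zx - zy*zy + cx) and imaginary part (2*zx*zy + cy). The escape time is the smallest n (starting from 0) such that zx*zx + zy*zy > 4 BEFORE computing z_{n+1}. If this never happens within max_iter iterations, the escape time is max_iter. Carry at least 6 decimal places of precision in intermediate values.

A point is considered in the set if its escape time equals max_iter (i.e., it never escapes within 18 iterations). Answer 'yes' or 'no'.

z_0 = 0 + 0i, c = -1.7300 + -0.1800i
Iter 1: z = -1.7300 + -0.1800i, |z|^2 = 3.0253
Iter 2: z = 1.2305 + 0.4428i, |z|^2 = 1.7102
Iter 3: z = -0.4119 + 0.9097i, |z|^2 = 0.9973
Iter 4: z = -2.3879 + -0.9295i, |z|^2 = 6.5661
Escaped at iteration 4

Answer: no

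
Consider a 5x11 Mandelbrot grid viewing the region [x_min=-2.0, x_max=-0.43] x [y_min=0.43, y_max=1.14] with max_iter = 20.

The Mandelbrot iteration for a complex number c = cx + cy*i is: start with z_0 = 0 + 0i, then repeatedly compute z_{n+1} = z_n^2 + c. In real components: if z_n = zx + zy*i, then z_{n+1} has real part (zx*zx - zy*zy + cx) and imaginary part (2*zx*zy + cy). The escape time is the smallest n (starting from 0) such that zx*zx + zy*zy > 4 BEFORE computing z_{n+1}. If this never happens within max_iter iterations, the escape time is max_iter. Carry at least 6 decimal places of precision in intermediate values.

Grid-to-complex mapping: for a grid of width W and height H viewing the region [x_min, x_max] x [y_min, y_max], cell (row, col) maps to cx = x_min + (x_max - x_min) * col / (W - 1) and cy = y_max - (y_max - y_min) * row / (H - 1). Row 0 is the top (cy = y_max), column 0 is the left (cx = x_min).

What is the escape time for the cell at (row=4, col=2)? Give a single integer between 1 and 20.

Answer: 3

Derivation:
z_0 = 0 + 0i, c = -1.2150 + 0.8560i
Iter 1: z = -1.2150 + 0.8560i, |z|^2 = 2.2090
Iter 2: z = -0.4715 + -1.2241i, |z|^2 = 1.7207
Iter 3: z = -2.4910 + 2.0103i, |z|^2 = 10.2468
Escaped at iteration 3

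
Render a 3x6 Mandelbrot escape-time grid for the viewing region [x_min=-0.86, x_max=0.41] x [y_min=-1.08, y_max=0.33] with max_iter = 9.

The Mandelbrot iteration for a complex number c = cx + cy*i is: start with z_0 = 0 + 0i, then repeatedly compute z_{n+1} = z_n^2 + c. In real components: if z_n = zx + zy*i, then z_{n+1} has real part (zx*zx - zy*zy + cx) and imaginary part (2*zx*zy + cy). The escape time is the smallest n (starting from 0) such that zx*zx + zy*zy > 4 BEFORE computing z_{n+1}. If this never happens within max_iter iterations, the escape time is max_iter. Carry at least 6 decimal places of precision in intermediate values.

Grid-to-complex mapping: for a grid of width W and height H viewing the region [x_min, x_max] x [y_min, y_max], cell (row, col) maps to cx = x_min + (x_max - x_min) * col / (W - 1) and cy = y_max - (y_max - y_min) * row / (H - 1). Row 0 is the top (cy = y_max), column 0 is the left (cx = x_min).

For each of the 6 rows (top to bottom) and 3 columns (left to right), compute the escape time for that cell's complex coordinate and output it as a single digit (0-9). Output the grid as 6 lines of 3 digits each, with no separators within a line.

(row=0, col=0): c = -0.8600 + 0.3300i → escape time 8
(row=0, col=1): c = -0.2250 + 0.3300i → escape time 9
(row=0, col=2): c = 0.4100 + 0.3300i → escape time 9
(row=1, col=0): c = -0.8600 + 0.0480i → escape time 9
(row=1, col=1): c = -0.2250 + 0.0480i → escape time 9
(row=1, col=2): c = 0.4100 + 0.0480i → escape time 6
(row=2, col=0): c = -0.8600 + -0.2340i → escape time 9
(row=2, col=1): c = -0.2250 + -0.2340i → escape time 9
(row=2, col=2): c = 0.4100 + -0.2340i → escape time 9
(row=3, col=0): c = -0.8600 + -0.5160i → escape time 5
(row=3, col=1): c = -0.2250 + -0.5160i → escape time 9
(row=3, col=2): c = 0.4100 + -0.5160i → escape time 7
(row=4, col=0): c = -0.8600 + -0.7980i → escape time 4
(row=4, col=1): c = -0.2250 + -0.7980i → escape time 9
(row=4, col=2): c = 0.4100 + -0.7980i → escape time 4
(row=5, col=0): c = -0.8600 + -1.0800i → escape time 3
(row=5, col=1): c = -0.2250 + -1.0800i → escape time 6
(row=5, col=2): c = 0.4100 + -1.0800i → escape time 2

Answer: 899
996
999
597
494
362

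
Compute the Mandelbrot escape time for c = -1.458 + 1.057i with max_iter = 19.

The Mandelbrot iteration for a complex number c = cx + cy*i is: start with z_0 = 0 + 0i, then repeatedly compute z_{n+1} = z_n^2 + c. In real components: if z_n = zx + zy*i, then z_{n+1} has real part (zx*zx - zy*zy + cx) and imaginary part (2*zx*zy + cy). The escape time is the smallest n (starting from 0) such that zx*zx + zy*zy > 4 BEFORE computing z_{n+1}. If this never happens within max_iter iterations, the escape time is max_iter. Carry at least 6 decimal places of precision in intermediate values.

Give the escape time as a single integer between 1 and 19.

Answer: 2

Derivation:
z_0 = 0 + 0i, c = -1.4580 + 1.0570i
Iter 1: z = -1.4580 + 1.0570i, |z|^2 = 3.2430
Iter 2: z = -0.4495 + -2.0252i, |z|^2 = 4.3035
Escaped at iteration 2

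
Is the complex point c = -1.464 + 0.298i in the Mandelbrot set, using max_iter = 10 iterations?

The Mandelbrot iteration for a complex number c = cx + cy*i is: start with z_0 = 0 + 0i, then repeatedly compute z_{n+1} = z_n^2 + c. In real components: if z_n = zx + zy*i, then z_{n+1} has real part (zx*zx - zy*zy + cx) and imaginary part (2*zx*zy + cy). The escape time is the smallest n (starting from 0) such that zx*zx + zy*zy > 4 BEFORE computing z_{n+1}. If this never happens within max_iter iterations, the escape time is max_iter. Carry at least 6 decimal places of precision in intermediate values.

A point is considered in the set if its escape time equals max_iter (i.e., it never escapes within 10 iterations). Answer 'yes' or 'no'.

Answer: no

Derivation:
z_0 = 0 + 0i, c = -1.4640 + 0.2980i
Iter 1: z = -1.4640 + 0.2980i, |z|^2 = 2.2321
Iter 2: z = 0.5905 + -0.5745i, |z|^2 = 0.6788
Iter 3: z = -1.4454 + -0.3805i, |z|^2 = 2.2340
Iter 4: z = 0.4804 + 1.3980i, |z|^2 = 2.1853
Iter 5: z = -3.1877 + 1.6413i, |z|^2 = 12.8555
Escaped at iteration 5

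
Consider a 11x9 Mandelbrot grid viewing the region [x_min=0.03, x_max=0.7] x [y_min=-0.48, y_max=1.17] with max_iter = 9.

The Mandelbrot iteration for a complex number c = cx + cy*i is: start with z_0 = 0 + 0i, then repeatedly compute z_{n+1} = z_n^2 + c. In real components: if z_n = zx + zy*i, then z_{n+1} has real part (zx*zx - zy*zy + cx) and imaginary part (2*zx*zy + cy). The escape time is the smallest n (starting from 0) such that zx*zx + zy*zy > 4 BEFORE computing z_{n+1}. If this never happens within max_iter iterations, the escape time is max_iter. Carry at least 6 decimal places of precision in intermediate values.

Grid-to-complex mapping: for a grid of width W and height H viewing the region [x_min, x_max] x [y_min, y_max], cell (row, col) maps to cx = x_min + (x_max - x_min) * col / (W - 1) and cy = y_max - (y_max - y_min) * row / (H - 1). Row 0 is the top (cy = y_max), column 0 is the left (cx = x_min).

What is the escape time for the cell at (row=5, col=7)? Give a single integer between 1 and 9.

Answer: 5

Derivation:
z_0 = 0 + 0i, c = 0.4990 + 0.1387i
Iter 1: z = 0.4990 + 0.1387i, |z|^2 = 0.2683
Iter 2: z = 0.7287 + 0.2772i, |z|^2 = 0.6079
Iter 3: z = 0.9532 + 0.5428i, |z|^2 = 1.2033
Iter 4: z = 1.1130 + 1.1736i, |z|^2 = 2.6160
Iter 5: z = 0.3605 + 2.7511i, |z|^2 = 7.6986
Escaped at iteration 5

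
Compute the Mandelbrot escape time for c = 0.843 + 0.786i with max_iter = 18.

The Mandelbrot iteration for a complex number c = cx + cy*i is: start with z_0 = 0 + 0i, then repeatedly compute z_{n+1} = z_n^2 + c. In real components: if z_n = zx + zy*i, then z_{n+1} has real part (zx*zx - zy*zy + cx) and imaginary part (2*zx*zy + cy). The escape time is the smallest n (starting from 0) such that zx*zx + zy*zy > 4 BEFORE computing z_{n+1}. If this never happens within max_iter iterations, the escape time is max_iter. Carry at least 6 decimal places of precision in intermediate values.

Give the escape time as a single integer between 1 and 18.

Answer: 2

Derivation:
z_0 = 0 + 0i, c = 0.8430 + 0.7860i
Iter 1: z = 0.8430 + 0.7860i, |z|^2 = 1.3284
Iter 2: z = 0.9359 + 2.1112i, |z|^2 = 5.3330
Escaped at iteration 2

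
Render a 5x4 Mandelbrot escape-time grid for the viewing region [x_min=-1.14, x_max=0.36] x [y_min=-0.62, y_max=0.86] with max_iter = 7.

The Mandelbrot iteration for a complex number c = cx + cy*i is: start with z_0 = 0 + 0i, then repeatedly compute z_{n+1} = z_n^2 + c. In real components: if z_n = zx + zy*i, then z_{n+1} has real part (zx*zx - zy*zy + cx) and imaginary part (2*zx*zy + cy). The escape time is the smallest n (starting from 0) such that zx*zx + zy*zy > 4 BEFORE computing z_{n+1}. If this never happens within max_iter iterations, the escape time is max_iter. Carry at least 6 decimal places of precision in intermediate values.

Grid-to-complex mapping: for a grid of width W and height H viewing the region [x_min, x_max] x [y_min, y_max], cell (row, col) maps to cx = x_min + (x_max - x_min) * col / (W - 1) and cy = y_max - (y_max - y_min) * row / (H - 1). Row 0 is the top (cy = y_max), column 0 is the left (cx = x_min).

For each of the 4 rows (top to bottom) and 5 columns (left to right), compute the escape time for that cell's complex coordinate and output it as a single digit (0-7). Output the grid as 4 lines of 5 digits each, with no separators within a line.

(row=0, col=0): c = -1.1400 + 0.8600i → escape time 3
(row=0, col=1): c = -0.7650 + 0.8600i → escape time 4
(row=0, col=2): c = -0.3900 + 0.8600i → escape time 5
(row=0, col=3): c = -0.0150 + 0.8600i → escape time 7
(row=0, col=4): c = 0.3600 + 0.8600i → escape time 4
(row=1, col=0): c = -1.1400 + 0.3667i → escape time 7
(row=1, col=1): c = -0.7650 + 0.3667i → escape time 7
(row=1, col=2): c = -0.3900 + 0.3667i → escape time 7
(row=1, col=3): c = -0.0150 + 0.3667i → escape time 7
(row=1, col=4): c = 0.3600 + 0.3667i → escape time 7
(row=2, col=0): c = -1.1400 + -0.1267i → escape time 7
(row=2, col=1): c = -0.7650 + -0.1267i → escape time 7
(row=2, col=2): c = -0.3900 + -0.1267i → escape time 7
(row=2, col=3): c = -0.0150 + -0.1267i → escape time 7
(row=2, col=4): c = 0.3600 + -0.1267i → escape time 7
(row=3, col=0): c = -1.1400 + -0.6200i → escape time 4
(row=3, col=1): c = -0.7650 + -0.6200i → escape time 5
(row=3, col=2): c = -0.3900 + -0.6200i → escape time 7
(row=3, col=3): c = -0.0150 + -0.6200i → escape time 7
(row=3, col=4): c = 0.3600 + -0.6200i → escape time 7

Answer: 34574
77777
77777
45777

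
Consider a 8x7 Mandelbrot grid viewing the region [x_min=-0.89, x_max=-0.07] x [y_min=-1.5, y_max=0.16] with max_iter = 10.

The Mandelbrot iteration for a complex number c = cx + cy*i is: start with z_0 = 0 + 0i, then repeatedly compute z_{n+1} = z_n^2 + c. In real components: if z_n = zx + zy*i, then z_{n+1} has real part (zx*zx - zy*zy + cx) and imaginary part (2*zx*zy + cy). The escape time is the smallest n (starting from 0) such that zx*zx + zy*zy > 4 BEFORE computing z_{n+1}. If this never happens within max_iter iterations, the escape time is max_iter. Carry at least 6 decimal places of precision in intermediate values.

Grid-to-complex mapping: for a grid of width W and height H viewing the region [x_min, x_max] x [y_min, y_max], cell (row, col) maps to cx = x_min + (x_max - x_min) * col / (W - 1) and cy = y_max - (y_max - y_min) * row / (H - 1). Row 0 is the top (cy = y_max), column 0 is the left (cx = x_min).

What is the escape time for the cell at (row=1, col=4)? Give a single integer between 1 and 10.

Answer: 10

Derivation:
z_0 = 0 + 0i, c = -0.4214 + -0.1167i
Iter 1: z = -0.4214 + -0.1167i, |z|^2 = 0.1912
Iter 2: z = -0.2574 + -0.0183i, |z|^2 = 0.0666
Iter 3: z = -0.3555 + -0.1072i, |z|^2 = 0.1379
Iter 4: z = -0.3066 + -0.0404i, |z|^2 = 0.0956
Iter 5: z = -0.3291 + -0.0919i, |z|^2 = 0.1167
Iter 6: z = -0.3216 + -0.0562i, |z|^2 = 0.1066
Iter 7: z = -0.3212 + -0.0805i, |z|^2 = 0.1096
Iter 8: z = -0.3248 + -0.0649i, |z|^2 = 0.1097
Iter 9: z = -0.3202 + -0.0745i, |z|^2 = 0.1081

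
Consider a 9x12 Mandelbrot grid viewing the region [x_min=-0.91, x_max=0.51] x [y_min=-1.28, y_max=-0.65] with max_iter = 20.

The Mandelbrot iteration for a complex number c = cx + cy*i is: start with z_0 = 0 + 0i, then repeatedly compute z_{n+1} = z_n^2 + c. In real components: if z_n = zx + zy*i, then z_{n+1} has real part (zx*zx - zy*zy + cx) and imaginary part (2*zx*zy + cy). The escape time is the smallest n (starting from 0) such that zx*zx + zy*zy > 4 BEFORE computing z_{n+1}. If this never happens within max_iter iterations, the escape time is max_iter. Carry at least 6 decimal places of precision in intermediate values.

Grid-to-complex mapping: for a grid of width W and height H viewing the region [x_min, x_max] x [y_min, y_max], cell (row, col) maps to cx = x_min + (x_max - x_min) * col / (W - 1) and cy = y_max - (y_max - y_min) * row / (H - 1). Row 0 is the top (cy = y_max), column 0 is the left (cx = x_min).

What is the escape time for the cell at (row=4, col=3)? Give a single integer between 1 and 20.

Answer: 5

Derivation:
z_0 = 0 + 0i, c = -0.3775 + -0.8791i
Iter 1: z = -0.3775 + -0.8791i, |z|^2 = 0.9153
Iter 2: z = -1.0078 + -0.2154i, |z|^2 = 1.0620
Iter 3: z = 0.5918 + -0.4450i, |z|^2 = 0.5482
Iter 4: z = -0.2253 + -1.4057i, |z|^2 = 2.0269
Iter 5: z = -2.3028 + -0.2456i, |z|^2 = 5.3633
Escaped at iteration 5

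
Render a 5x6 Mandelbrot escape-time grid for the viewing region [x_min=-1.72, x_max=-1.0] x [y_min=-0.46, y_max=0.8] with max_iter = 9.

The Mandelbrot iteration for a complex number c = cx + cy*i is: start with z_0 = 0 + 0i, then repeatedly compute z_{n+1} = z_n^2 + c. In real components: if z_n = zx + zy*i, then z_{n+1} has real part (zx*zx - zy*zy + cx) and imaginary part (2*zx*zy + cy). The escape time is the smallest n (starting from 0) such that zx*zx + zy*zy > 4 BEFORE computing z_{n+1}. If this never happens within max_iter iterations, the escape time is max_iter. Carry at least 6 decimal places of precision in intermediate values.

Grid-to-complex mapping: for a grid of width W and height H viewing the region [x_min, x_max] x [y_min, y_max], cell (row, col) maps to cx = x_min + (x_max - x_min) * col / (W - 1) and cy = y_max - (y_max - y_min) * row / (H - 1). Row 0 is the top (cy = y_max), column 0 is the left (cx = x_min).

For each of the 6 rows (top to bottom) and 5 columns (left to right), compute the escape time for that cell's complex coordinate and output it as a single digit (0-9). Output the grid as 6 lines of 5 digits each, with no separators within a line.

(row=0, col=0): c = -1.7200 + 0.8000i → escape time 2
(row=0, col=1): c = -1.5400 + 0.8000i → escape time 3
(row=0, col=2): c = -1.3600 + 0.8000i → escape time 3
(row=0, col=3): c = -1.1800 + 0.8000i → escape time 3
(row=0, col=4): c = -1.0000 + 0.8000i → escape time 3
(row=1, col=0): c = -1.7200 + 0.5480i → escape time 3
(row=1, col=1): c = -1.5400 + 0.5480i → escape time 3
(row=1, col=2): c = -1.3600 + 0.5480i → escape time 3
(row=1, col=3): c = -1.1800 + 0.5480i → escape time 4
(row=1, col=4): c = -1.0000 + 0.5480i → escape time 5
(row=2, col=0): c = -1.7200 + 0.2960i → escape time 4
(row=2, col=1): c = -1.5400 + 0.2960i → escape time 5
(row=2, col=2): c = -1.3600 + 0.2960i → escape time 6
(row=2, col=3): c = -1.1800 + 0.2960i → escape time 9
(row=2, col=4): c = -1.0000 + 0.2960i → escape time 9
(row=3, col=0): c = -1.7200 + 0.0440i → escape time 7
(row=3, col=1): c = -1.5400 + 0.0440i → escape time 8
(row=3, col=2): c = -1.3600 + 0.0440i → escape time 9
(row=3, col=3): c = -1.1800 + 0.0440i → escape time 9
(row=3, col=4): c = -1.0000 + 0.0440i → escape time 9
(row=4, col=0): c = -1.7200 + -0.2080i → escape time 4
(row=4, col=1): c = -1.5400 + -0.2080i → escape time 5
(row=4, col=2): c = -1.3600 + -0.2080i → escape time 7
(row=4, col=3): c = -1.1800 + -0.2080i → escape time 9
(row=4, col=4): c = -1.0000 + -0.2080i → escape time 9
(row=5, col=0): c = -1.7200 + -0.4600i → escape time 3
(row=5, col=1): c = -1.5400 + -0.4600i → escape time 3
(row=5, col=2): c = -1.3600 + -0.4600i → escape time 4
(row=5, col=3): c = -1.1800 + -0.4600i → escape time 6
(row=5, col=4): c = -1.0000 + -0.4600i → escape time 5

Answer: 23333
33345
45699
78999
45799
33465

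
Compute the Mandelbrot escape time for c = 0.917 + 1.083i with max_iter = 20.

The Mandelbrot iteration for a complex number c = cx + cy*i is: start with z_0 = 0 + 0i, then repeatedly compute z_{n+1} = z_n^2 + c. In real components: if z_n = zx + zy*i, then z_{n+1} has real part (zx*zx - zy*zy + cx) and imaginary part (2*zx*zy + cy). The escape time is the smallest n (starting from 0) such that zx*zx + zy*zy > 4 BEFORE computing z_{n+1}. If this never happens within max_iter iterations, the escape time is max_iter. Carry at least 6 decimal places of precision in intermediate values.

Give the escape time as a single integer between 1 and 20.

z_0 = 0 + 0i, c = 0.9170 + 1.0830i
Iter 1: z = 0.9170 + 1.0830i, |z|^2 = 2.0138
Iter 2: z = 0.5850 + 3.0692i, |z|^2 = 9.7623
Escaped at iteration 2

Answer: 2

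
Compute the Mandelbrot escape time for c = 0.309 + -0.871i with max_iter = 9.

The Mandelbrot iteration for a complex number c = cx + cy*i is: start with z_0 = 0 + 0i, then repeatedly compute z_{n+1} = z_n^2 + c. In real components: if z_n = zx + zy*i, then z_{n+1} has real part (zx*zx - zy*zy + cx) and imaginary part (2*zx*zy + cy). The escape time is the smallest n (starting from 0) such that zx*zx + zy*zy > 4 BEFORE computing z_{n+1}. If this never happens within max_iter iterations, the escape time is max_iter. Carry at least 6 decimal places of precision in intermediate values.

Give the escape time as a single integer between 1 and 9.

Answer: 4

Derivation:
z_0 = 0 + 0i, c = 0.3090 + -0.8710i
Iter 1: z = 0.3090 + -0.8710i, |z|^2 = 0.8541
Iter 2: z = -0.3542 + -1.4093i, |z|^2 = 2.1115
Iter 3: z = -1.5516 + 0.1272i, |z|^2 = 2.4238
Iter 4: z = 2.7004 + -1.2658i, |z|^2 = 8.8943
Escaped at iteration 4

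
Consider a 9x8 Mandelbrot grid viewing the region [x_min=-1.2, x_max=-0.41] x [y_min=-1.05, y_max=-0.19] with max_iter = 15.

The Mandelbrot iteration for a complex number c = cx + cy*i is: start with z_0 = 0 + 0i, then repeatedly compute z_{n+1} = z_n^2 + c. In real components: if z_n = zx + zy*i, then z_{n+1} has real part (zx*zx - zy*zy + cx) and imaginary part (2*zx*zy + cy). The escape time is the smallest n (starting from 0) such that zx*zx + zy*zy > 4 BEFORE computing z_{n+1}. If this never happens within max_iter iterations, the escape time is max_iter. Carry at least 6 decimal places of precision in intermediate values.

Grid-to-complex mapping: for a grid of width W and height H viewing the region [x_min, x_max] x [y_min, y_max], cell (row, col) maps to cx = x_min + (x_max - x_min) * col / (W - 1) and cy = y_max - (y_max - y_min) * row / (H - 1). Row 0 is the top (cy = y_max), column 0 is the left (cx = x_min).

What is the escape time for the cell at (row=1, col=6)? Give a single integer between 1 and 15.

z_0 = 0 + 0i, c = -0.6075 + -0.3129i
Iter 1: z = -0.6075 + -0.3129i, |z|^2 = 0.4669
Iter 2: z = -0.3363 + 0.0673i, |z|^2 = 0.1176
Iter 3: z = -0.4989 + -0.3581i, |z|^2 = 0.3771
Iter 4: z = -0.4868 + 0.0445i, |z|^2 = 0.2390
Iter 5: z = -0.3725 + -0.3562i, |z|^2 = 0.2656
Iter 6: z = -0.5956 + -0.0475i, |z|^2 = 0.3570
Iter 7: z = -0.2550 + -0.2562i, |z|^2 = 0.1307
Iter 8: z = -0.6081 + -0.1822i, |z|^2 = 0.4030
Iter 9: z = -0.2709 + -0.0913i, |z|^2 = 0.0817
Iter 10: z = -0.5425 + -0.2634i, |z|^2 = 0.3636
Iter 11: z = -0.3826 + -0.0271i, |z|^2 = 0.1471
Iter 12: z = -0.4618 + -0.2921i, |z|^2 = 0.2986
Iter 13: z = -0.4795 + -0.0430i, |z|^2 = 0.2318
Iter 14: z = -0.3794 + -0.2716i, |z|^2 = 0.2177

Answer: 15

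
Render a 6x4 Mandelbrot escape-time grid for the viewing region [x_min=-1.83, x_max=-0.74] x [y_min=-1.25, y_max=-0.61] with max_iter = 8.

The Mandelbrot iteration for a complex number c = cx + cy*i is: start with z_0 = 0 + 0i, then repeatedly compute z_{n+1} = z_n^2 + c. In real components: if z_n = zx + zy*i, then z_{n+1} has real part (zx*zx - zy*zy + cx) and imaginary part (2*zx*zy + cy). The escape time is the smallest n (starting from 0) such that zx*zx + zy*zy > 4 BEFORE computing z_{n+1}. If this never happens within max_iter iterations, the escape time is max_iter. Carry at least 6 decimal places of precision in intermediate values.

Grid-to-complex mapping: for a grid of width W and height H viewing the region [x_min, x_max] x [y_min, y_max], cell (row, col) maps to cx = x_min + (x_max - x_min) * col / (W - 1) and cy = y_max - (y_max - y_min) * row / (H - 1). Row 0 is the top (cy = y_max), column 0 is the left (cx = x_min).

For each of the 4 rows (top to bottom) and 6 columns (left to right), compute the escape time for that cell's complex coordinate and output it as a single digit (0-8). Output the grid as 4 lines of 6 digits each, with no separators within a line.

Answer: 333356
133334
123333
112233

Derivation:
(row=0, col=0): c = -1.8300 + -0.6100i → escape time 3
(row=0, col=1): c = -1.6120 + -0.6100i → escape time 3
(row=0, col=2): c = -1.3940 + -0.6100i → escape time 3
(row=0, col=3): c = -1.1760 + -0.6100i → escape time 3
(row=0, col=4): c = -0.9580 + -0.6100i → escape time 5
(row=0, col=5): c = -0.7400 + -0.6100i → escape time 6
(row=1, col=0): c = -1.8300 + -0.8233i → escape time 1
(row=1, col=1): c = -1.6120 + -0.8233i → escape time 3
(row=1, col=2): c = -1.3940 + -0.8233i → escape time 3
(row=1, col=3): c = -1.1760 + -0.8233i → escape time 3
(row=1, col=4): c = -0.9580 + -0.8233i → escape time 3
(row=1, col=5): c = -0.7400 + -0.8233i → escape time 4
(row=2, col=0): c = -1.8300 + -1.0367i → escape time 1
(row=2, col=1): c = -1.6120 + -1.0367i → escape time 2
(row=2, col=2): c = -1.3940 + -1.0367i → escape time 3
(row=2, col=3): c = -1.1760 + -1.0367i → escape time 3
(row=2, col=4): c = -0.9580 + -1.0367i → escape time 3
(row=2, col=5): c = -0.7400 + -1.0367i → escape time 3
(row=3, col=0): c = -1.8300 + -1.2500i → escape time 1
(row=3, col=1): c = -1.6120 + -1.2500i → escape time 1
(row=3, col=2): c = -1.3940 + -1.2500i → escape time 2
(row=3, col=3): c = -1.1760 + -1.2500i → escape time 2
(row=3, col=4): c = -0.9580 + -1.2500i → escape time 3
(row=3, col=5): c = -0.7400 + -1.2500i → escape time 3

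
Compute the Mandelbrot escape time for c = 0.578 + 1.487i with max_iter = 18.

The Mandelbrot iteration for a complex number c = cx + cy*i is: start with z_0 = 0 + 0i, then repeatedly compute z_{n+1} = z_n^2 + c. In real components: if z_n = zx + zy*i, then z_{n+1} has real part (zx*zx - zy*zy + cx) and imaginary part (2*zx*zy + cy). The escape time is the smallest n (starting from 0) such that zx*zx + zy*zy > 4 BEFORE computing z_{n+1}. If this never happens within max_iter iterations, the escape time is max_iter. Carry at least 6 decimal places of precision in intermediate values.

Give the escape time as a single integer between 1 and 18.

Answer: 2

Derivation:
z_0 = 0 + 0i, c = 0.5780 + 1.4870i
Iter 1: z = 0.5780 + 1.4870i, |z|^2 = 2.5453
Iter 2: z = -1.2991 + 3.2060i, |z|^2 = 11.9659
Escaped at iteration 2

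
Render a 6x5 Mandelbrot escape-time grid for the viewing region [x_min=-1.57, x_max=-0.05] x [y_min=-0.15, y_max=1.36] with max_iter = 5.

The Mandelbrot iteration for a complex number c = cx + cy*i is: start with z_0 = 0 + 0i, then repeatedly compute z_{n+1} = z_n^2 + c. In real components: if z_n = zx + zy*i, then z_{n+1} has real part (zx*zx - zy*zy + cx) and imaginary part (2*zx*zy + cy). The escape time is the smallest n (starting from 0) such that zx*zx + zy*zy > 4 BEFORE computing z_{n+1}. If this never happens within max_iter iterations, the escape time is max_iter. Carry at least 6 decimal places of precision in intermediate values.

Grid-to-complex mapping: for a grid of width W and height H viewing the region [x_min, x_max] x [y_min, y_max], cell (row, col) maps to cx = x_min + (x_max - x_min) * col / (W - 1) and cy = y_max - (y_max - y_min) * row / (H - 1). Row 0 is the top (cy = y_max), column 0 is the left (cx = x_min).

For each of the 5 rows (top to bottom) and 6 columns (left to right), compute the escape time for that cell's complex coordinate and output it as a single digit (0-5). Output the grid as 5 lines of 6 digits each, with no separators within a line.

(row=0, col=0): c = -1.5700 + 1.3600i → escape time 1
(row=0, col=1): c = -1.2660 + 1.3600i → escape time 2
(row=0, col=2): c = -0.9620 + 1.3600i → escape time 2
(row=0, col=3): c = -0.6580 + 1.3600i → escape time 2
(row=0, col=4): c = -0.3540 + 1.3600i → escape time 2
(row=0, col=5): c = -0.0500 + 1.3600i → escape time 2
(row=1, col=0): c = -1.5700 + 0.9825i → escape time 2
(row=1, col=1): c = -1.2660 + 0.9825i → escape time 3
(row=1, col=2): c = -0.9620 + 0.9825i → escape time 3
(row=1, col=3): c = -0.6580 + 0.9825i → escape time 4
(row=1, col=4): c = -0.3540 + 0.9825i → escape time 5
(row=1, col=5): c = -0.0500 + 0.9825i → escape time 5
(row=2, col=0): c = -1.5700 + 0.6050i → escape time 3
(row=2, col=1): c = -1.2660 + 0.6050i → escape time 3
(row=2, col=2): c = -0.9620 + 0.6050i → escape time 5
(row=2, col=3): c = -0.6580 + 0.6050i → escape time 5
(row=2, col=4): c = -0.3540 + 0.6050i → escape time 5
(row=2, col=5): c = -0.0500 + 0.6050i → escape time 5
(row=3, col=0): c = -1.5700 + 0.2275i → escape time 5
(row=3, col=1): c = -1.2660 + 0.2275i → escape time 5
(row=3, col=2): c = -0.9620 + 0.2275i → escape time 5
(row=3, col=3): c = -0.6580 + 0.2275i → escape time 5
(row=3, col=4): c = -0.3540 + 0.2275i → escape time 5
(row=3, col=5): c = -0.0500 + 0.2275i → escape time 5
(row=4, col=0): c = -1.5700 + -0.1500i → escape time 5
(row=4, col=1): c = -1.2660 + -0.1500i → escape time 5
(row=4, col=2): c = -0.9620 + -0.1500i → escape time 5
(row=4, col=3): c = -0.6580 + -0.1500i → escape time 5
(row=4, col=4): c = -0.3540 + -0.1500i → escape time 5
(row=4, col=5): c = -0.0500 + -0.1500i → escape time 5

Answer: 122222
233455
335555
555555
555555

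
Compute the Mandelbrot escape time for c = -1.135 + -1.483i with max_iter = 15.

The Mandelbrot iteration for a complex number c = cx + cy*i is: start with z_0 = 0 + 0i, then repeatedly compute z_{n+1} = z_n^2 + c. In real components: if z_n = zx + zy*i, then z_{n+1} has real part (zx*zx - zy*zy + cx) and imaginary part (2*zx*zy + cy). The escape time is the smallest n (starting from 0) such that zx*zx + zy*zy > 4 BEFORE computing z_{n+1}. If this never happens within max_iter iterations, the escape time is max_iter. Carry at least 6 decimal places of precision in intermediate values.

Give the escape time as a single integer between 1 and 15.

z_0 = 0 + 0i, c = -1.1350 + -1.4830i
Iter 1: z = -1.1350 + -1.4830i, |z|^2 = 3.4875
Iter 2: z = -2.0461 + 1.8834i, |z|^2 = 7.7336
Escaped at iteration 2

Answer: 2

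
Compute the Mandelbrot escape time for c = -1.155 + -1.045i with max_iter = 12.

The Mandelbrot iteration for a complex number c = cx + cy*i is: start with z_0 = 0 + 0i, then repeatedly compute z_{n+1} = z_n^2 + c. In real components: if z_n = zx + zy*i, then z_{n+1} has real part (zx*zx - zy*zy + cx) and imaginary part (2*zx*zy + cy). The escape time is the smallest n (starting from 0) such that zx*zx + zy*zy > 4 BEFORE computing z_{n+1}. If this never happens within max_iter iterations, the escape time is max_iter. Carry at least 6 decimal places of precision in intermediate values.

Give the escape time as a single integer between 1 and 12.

Answer: 3

Derivation:
z_0 = 0 + 0i, c = -1.1550 + -1.0450i
Iter 1: z = -1.1550 + -1.0450i, |z|^2 = 2.4261
Iter 2: z = -0.9130 + 1.3689i, |z|^2 = 2.7076
Iter 3: z = -2.1955 + -3.5447i, |z|^2 = 17.3849
Escaped at iteration 3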